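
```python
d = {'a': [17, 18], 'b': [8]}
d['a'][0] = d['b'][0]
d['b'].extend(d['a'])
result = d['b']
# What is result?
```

After line 1: d = {'a': [17, 18], 'b': [8]}
After line 2 (a[0] = b[0] = 8): d = {'a': [8, 18], 'b': [8]}
After line 3 (b.extend(a) appends [8, 18]): d = {'a': [8, 18], 'b': [8, 8, 18]}
After line 4: result = d['b'] = [8, 8, 18]

[8, 8, 18]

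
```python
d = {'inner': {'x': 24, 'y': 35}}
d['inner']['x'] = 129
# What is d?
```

After line 1: d = {'inner': {'x': 24, 'y': 35}}
After line 2 (inner x overwritten): d = {'inner': {'x': 129, 'y': 35}}

{'inner': {'x': 129, 'y': 35}}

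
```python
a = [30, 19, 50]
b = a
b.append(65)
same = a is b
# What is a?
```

After line 1: a = [30, 19, 50]
After line 2 (b = a is an alias, same object): a = [30, 19, 50], b = [30, 19, 50]
After line 3 (b.append mutates the shared list): a = [30, 19, 50, 65], b = [30, 19, 50, 65]
After line 4 (same = a is b; same object -> True): same = True

[30, 19, 50, 65]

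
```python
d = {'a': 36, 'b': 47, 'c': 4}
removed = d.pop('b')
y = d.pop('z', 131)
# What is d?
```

After line 1: d = {'a': 36, 'b': 47, 'c': 4}
After line 2 (pop 'b' returns 47): d = {'a': 36, 'c': 4}, removed = 47
After line 3 (pop 'z' missing, returns default 131): d = {'a': 36, 'c': 4}, y = 131

{'a': 36, 'c': 4}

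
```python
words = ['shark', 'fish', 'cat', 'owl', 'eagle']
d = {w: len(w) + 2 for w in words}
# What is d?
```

{'shark': 7, 'fish': 6, 'cat': 5, 'owl': 5, 'eagle': 7}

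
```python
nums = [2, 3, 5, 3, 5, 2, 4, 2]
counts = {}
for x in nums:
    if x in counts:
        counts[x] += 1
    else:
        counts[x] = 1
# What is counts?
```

Initial: counts = {}, nums = [2, 3, 5, 3, 5, 2, 4, 2]
See 2: counts = {2: 1}
See 3: counts = {2: 1, 3: 1}
See 5: counts = {2: 1, 3: 1, 5: 1}
See 3: counts = {2: 1, 3: 2, 5: 1}
See 5: counts = {2: 1, 3: 2, 5: 2}
See 2: counts = {2: 2, 3: 2, 5: 2}
See 4: counts = {2: 2, 3: 2, 5: 2, 4: 1}
See 2: counts = {2: 3, 3: 2, 5: 2, 4: 1}

{2: 3, 3: 2, 5: 2, 4: 1}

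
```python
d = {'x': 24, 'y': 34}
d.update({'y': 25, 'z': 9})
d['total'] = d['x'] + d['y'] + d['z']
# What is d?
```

After line 1: d = {'x': 24, 'y': 34}
After line 2 (y overwritten, z added): d = {'x': 24, 'y': 25, 'z': 9}
After line 3 (total = 24 + 25 + 9 = 58): d = {'x': 24, 'y': 25, 'z': 9, 'total': 58}

{'x': 24, 'y': 25, 'z': 9, 'total': 58}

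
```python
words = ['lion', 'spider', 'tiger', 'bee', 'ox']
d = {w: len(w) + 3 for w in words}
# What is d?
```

{'lion': 7, 'spider': 9, 'tiger': 8, 'bee': 6, 'ox': 5}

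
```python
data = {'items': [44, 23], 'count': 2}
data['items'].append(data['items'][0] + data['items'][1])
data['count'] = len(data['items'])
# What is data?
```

After line 1: data = {'items': [44, 23], 'count': 2}
After line 2 (append 44 + 23 = 67): data = {'items': [44, 23, 67], 'count': 2}
After line 3 (count = len(items) = 3): data = {'items': [44, 23, 67], 'count': 3}

{'items': [44, 23, 67], 'count': 3}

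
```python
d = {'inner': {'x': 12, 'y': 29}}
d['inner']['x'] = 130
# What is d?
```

After line 1: d = {'inner': {'x': 12, 'y': 29}}
After line 2 (inner x overwritten): d = {'inner': {'x': 130, 'y': 29}}

{'inner': {'x': 130, 'y': 29}}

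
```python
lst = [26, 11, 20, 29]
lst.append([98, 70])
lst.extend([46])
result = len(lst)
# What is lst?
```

After line 1: lst = [26, 11, 20, 29]
After line 2 (append adds [98, 70] as single element): lst = [26, 11, 20, 29, [98, 70]]
After line 3 (extend unpacks [46], adds 46): lst = [26, 11, 20, 29, [98, 70], 46]
After line 4: result = len(lst) = 6

[26, 11, 20, 29, [98, 70], 46]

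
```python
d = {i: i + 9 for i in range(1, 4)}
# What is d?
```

{1: 10, 2: 11, 3: 12}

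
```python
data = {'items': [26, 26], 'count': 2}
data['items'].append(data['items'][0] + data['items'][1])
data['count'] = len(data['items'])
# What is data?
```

After line 1: data = {'items': [26, 26], 'count': 2}
After line 2 (append 26 + 26 = 52): data = {'items': [26, 26, 52], 'count': 2}
After line 3 (count = len(items) = 3): data = {'items': [26, 26, 52], 'count': 3}

{'items': [26, 26, 52], 'count': 3}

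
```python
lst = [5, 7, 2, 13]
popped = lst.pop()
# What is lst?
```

[5, 7, 2]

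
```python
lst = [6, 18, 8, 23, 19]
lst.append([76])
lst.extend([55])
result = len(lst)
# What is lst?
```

After line 1: lst = [6, 18, 8, 23, 19]
After line 2 (append adds [76] as single element): lst = [6, 18, 8, 23, 19, [76]]
After line 3 (extend unpacks [55], adds 55): lst = [6, 18, 8, 23, 19, [76], 55]
After line 4: result = len(lst) = 7

[6, 18, 8, 23, 19, [76], 55]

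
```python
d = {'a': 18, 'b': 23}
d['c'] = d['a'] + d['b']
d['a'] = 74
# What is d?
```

After line 1: d = {'a': 18, 'b': 23}
After line 2 (d['c'] = 18 + 23): d = {'a': 18, 'b': 23, 'c': 41}
After line 3: d = {'a': 74, 'b': 23, 'c': 41}

{'a': 74, 'b': 23, 'c': 41}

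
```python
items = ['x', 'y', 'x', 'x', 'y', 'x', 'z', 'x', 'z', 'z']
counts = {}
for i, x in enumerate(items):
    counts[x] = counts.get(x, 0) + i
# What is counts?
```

Initial: counts = {}, items = ['x', 'y', 'x', 'x', 'y', 'x', 'z', 'x', 'z', 'z']
i=0, x='x': counts = {'x': 0}
i=1, x='y': counts = {'x': 0, 'y': 1}
i=2, x='x': counts = {'x': 2, 'y': 1}
i=3, x='x': counts = {'x': 5, 'y': 1}
i=4, x='y': counts = {'x': 5, 'y': 5}
i=5, x='x': counts = {'x': 10, 'y': 5}
i=6, x='z': counts = {'x': 10, 'y': 5, 'z': 6}
i=7, x='x': counts = {'x': 17, 'y': 5, 'z': 6}
i=8, x='z': counts = {'x': 17, 'y': 5, 'z': 14}
i=9, x='z': counts = {'x': 17, 'y': 5, 'z': 23}

{'x': 17, 'y': 5, 'z': 23}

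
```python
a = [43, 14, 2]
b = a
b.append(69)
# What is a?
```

After line 1: a = [43, 14, 2]
After line 2 (b = a is an alias, same object): a = [43, 14, 2], b = [43, 14, 2]
After line 3 (b.append mutates the shared list): a = [43, 14, 2, 69], b = [43, 14, 2, 69]

[43, 14, 2, 69]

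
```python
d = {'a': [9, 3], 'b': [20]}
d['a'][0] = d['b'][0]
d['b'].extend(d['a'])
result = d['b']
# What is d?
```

After line 1: d = {'a': [9, 3], 'b': [20]}
After line 2 (a[0] = b[0] = 20): d = {'a': [20, 3], 'b': [20]}
After line 3 (b.extend(a) appends [20, 3]): d = {'a': [20, 3], 'b': [20, 20, 3]}
After line 4: result = d['b'] = [20, 20, 3]

{'a': [20, 3], 'b': [20, 20, 3]}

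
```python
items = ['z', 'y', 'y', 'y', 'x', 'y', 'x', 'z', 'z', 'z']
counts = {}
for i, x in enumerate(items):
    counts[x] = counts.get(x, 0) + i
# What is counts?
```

Initial: counts = {}, items = ['z', 'y', 'y', 'y', 'x', 'y', 'x', 'z', 'z', 'z']
i=0, x='z': counts = {'z': 0}
i=1, x='y': counts = {'z': 0, 'y': 1}
i=2, x='y': counts = {'z': 0, 'y': 3}
i=3, x='y': counts = {'z': 0, 'y': 6}
i=4, x='x': counts = {'z': 0, 'y': 6, 'x': 4}
i=5, x='y': counts = {'z': 0, 'y': 11, 'x': 4}
i=6, x='x': counts = {'z': 0, 'y': 11, 'x': 10}
i=7, x='z': counts = {'z': 7, 'y': 11, 'x': 10}
i=8, x='z': counts = {'z': 15, 'y': 11, 'x': 10}
i=9, x='z': counts = {'z': 24, 'y': 11, 'x': 10}

{'z': 24, 'y': 11, 'x': 10}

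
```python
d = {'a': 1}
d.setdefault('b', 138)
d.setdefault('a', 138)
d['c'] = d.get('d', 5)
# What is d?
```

After line 1: d = {'a': 1}
After line 2 (setdefault adds 'b'=138): d = {'a': 1, 'b': 138}
After line 3 (setdefault 'a' no-op, already exists): d = {'a': 1, 'b': 138}
After line 4 (get('d', 5) returns default since 'd' not in d): d = {'a': 1, 'b': 138, 'c': 5}

{'a': 1, 'b': 138, 'c': 5}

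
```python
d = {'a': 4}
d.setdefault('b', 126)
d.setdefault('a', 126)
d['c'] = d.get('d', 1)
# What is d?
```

After line 1: d = {'a': 4}
After line 2 (setdefault adds 'b'=126): d = {'a': 4, 'b': 126}
After line 3 (setdefault 'a' no-op, already exists): d = {'a': 4, 'b': 126}
After line 4 (get('d', 1) returns default since 'd' not in d): d = {'a': 4, 'b': 126, 'c': 1}

{'a': 4, 'b': 126, 'c': 1}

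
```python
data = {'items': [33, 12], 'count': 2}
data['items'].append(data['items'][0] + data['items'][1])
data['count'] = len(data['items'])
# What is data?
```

After line 1: data = {'items': [33, 12], 'count': 2}
After line 2 (append 33 + 12 = 45): data = {'items': [33, 12, 45], 'count': 2}
After line 3 (count = len(items) = 3): data = {'items': [33, 12, 45], 'count': 3}

{'items': [33, 12, 45], 'count': 3}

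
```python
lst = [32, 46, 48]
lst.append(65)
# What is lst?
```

[32, 46, 48, 65]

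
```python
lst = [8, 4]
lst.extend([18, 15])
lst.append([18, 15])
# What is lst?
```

After line 1: lst = [8, 4]
After line 2 (extend unpacks [18, 15]): lst = [8, 4, 18, 15]
After line 3 (append adds [18, 15] as single element): lst = [8, 4, 18, 15, [18, 15]]

[8, 4, 18, 15, [18, 15]]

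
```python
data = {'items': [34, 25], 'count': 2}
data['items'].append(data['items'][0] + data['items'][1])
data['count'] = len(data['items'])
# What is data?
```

After line 1: data = {'items': [34, 25], 'count': 2}
After line 2 (append 34 + 25 = 59): data = {'items': [34, 25, 59], 'count': 2}
After line 3 (count = len(items) = 3): data = {'items': [34, 25, 59], 'count': 3}

{'items': [34, 25, 59], 'count': 3}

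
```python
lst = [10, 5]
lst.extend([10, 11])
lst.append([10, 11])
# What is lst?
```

After line 1: lst = [10, 5]
After line 2 (extend unpacks [10, 11]): lst = [10, 5, 10, 11]
After line 3 (append adds [10, 11] as single element): lst = [10, 5, 10, 11, [10, 11]]

[10, 5, 10, 11, [10, 11]]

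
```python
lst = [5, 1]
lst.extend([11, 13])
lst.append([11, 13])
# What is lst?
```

After line 1: lst = [5, 1]
After line 2 (extend unpacks [11, 13]): lst = [5, 1, 11, 13]
After line 3 (append adds [11, 13] as single element): lst = [5, 1, 11, 13, [11, 13]]

[5, 1, 11, 13, [11, 13]]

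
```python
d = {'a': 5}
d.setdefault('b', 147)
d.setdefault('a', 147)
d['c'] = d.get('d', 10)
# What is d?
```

After line 1: d = {'a': 5}
After line 2 (setdefault adds 'b'=147): d = {'a': 5, 'b': 147}
After line 3 (setdefault 'a' no-op, already exists): d = {'a': 5, 'b': 147}
After line 4 (get('d', 10) returns default since 'd' not in d): d = {'a': 5, 'b': 147, 'c': 10}

{'a': 5, 'b': 147, 'c': 10}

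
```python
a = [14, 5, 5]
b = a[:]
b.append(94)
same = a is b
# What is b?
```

After line 1: a = [14, 5, 5]
After line 2 (b = a[:] is a shallow copy, new object): a = [14, 5, 5], b = [14, 5, 5]
After line 3 (append only mutates b): a = [14, 5, 5], b = [14, 5, 5, 94]
After line 4 (same = a is b; different objects -> False): same = False

[14, 5, 5, 94]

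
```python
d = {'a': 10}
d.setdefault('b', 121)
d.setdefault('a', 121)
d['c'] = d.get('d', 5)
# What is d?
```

After line 1: d = {'a': 10}
After line 2 (setdefault adds 'b'=121): d = {'a': 10, 'b': 121}
After line 3 (setdefault 'a' no-op, already exists): d = {'a': 10, 'b': 121}
After line 4 (get('d', 5) returns default since 'd' not in d): d = {'a': 10, 'b': 121, 'c': 5}

{'a': 10, 'b': 121, 'c': 5}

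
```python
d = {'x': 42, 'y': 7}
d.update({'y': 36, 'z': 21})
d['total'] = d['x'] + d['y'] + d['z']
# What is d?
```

After line 1: d = {'x': 42, 'y': 7}
After line 2 (y overwritten, z added): d = {'x': 42, 'y': 36, 'z': 21}
After line 3 (total = 42 + 36 + 21 = 99): d = {'x': 42, 'y': 36, 'z': 21, 'total': 99}

{'x': 42, 'y': 36, 'z': 21, 'total': 99}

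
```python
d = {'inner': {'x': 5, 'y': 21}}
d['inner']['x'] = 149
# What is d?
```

After line 1: d = {'inner': {'x': 5, 'y': 21}}
After line 2 (inner x overwritten): d = {'inner': {'x': 149, 'y': 21}}

{'inner': {'x': 149, 'y': 21}}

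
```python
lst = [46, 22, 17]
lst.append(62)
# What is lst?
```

[46, 22, 17, 62]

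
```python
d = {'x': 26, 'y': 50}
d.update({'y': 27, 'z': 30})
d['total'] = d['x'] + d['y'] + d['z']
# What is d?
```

After line 1: d = {'x': 26, 'y': 50}
After line 2 (y overwritten, z added): d = {'x': 26, 'y': 27, 'z': 30}
After line 3 (total = 26 + 27 + 30 = 83): d = {'x': 26, 'y': 27, 'z': 30, 'total': 83}

{'x': 26, 'y': 27, 'z': 30, 'total': 83}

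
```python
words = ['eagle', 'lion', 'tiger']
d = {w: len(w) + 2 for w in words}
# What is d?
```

{'eagle': 7, 'lion': 6, 'tiger': 7}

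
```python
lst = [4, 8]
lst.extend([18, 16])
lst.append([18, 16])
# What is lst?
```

After line 1: lst = [4, 8]
After line 2 (extend unpacks [18, 16]): lst = [4, 8, 18, 16]
After line 3 (append adds [18, 16] as single element): lst = [4, 8, 18, 16, [18, 16]]

[4, 8, 18, 16, [18, 16]]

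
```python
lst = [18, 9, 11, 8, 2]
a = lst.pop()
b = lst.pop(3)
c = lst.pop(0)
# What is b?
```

After line 1: lst = [18, 9, 11, 8, 2]
After line 2 (pop() -> a = 2): lst = [18, 9, 11, 8]
After line 3 (pop(3) -> b = 8): lst = [18, 9, 11]
After line 4 (pop(0) -> c = 18): lst = [9, 11]

8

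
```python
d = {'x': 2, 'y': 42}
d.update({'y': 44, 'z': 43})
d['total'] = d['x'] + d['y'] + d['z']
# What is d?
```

After line 1: d = {'x': 2, 'y': 42}
After line 2 (y overwritten, z added): d = {'x': 2, 'y': 44, 'z': 43}
After line 3 (total = 2 + 44 + 43 = 89): d = {'x': 2, 'y': 44, 'z': 43, 'total': 89}

{'x': 2, 'y': 44, 'z': 43, 'total': 89}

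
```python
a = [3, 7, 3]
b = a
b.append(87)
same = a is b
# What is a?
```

After line 1: a = [3, 7, 3]
After line 2 (b = a is an alias, same object): a = [3, 7, 3], b = [3, 7, 3]
After line 3 (b.append mutates the shared list): a = [3, 7, 3, 87], b = [3, 7, 3, 87]
After line 4 (same = a is b; same object -> True): same = True

[3, 7, 3, 87]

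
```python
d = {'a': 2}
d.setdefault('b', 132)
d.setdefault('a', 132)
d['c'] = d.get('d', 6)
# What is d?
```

After line 1: d = {'a': 2}
After line 2 (setdefault adds 'b'=132): d = {'a': 2, 'b': 132}
After line 3 (setdefault 'a' no-op, already exists): d = {'a': 2, 'b': 132}
After line 4 (get('d', 6) returns default since 'd' not in d): d = {'a': 2, 'b': 132, 'c': 6}

{'a': 2, 'b': 132, 'c': 6}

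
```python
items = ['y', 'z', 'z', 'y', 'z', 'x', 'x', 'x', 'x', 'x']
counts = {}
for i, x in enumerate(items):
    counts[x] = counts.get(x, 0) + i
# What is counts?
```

Initial: counts = {}, items = ['y', 'z', 'z', 'y', 'z', 'x', 'x', 'x', 'x', 'x']
i=0, x='y': counts = {'y': 0}
i=1, x='z': counts = {'y': 0, 'z': 1}
i=2, x='z': counts = {'y': 0, 'z': 3}
i=3, x='y': counts = {'y': 3, 'z': 3}
i=4, x='z': counts = {'y': 3, 'z': 7}
i=5, x='x': counts = {'y': 3, 'z': 7, 'x': 5}
i=6, x='x': counts = {'y': 3, 'z': 7, 'x': 11}
i=7, x='x': counts = {'y': 3, 'z': 7, 'x': 18}
i=8, x='x': counts = {'y': 3, 'z': 7, 'x': 26}
i=9, x='x': counts = {'y': 3, 'z': 7, 'x': 35}

{'y': 3, 'z': 7, 'x': 35}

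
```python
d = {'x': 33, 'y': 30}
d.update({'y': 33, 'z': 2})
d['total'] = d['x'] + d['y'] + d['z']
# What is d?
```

After line 1: d = {'x': 33, 'y': 30}
After line 2 (y overwritten, z added): d = {'x': 33, 'y': 33, 'z': 2}
After line 3 (total = 33 + 33 + 2 = 68): d = {'x': 33, 'y': 33, 'z': 2, 'total': 68}

{'x': 33, 'y': 33, 'z': 2, 'total': 68}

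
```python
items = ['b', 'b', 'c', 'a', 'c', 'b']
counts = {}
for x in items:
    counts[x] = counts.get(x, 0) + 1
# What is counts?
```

Initial: counts = {}, items = ['b', 'b', 'c', 'a', 'c', 'b']
See 'b': counts = {'b': 1}
See 'b': counts = {'b': 2}
See 'c': counts = {'b': 2, 'c': 1}
See 'a': counts = {'b': 2, 'c': 1, 'a': 1}
See 'c': counts = {'b': 2, 'c': 2, 'a': 1}
See 'b': counts = {'b': 3, 'c': 2, 'a': 1}

{'b': 3, 'c': 2, 'a': 1}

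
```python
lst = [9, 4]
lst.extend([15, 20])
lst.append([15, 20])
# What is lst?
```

After line 1: lst = [9, 4]
After line 2 (extend unpacks [15, 20]): lst = [9, 4, 15, 20]
After line 3 (append adds [15, 20] as single element): lst = [9, 4, 15, 20, [15, 20]]

[9, 4, 15, 20, [15, 20]]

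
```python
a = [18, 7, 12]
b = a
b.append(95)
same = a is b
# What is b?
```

After line 1: a = [18, 7, 12]
After line 2 (b = a is an alias, same object): a = [18, 7, 12], b = [18, 7, 12]
After line 3 (b.append mutates the shared list): a = [18, 7, 12, 95], b = [18, 7, 12, 95]
After line 4 (same = a is b; same object -> True): same = True

[18, 7, 12, 95]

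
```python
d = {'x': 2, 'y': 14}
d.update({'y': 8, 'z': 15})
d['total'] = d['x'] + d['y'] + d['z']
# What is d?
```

After line 1: d = {'x': 2, 'y': 14}
After line 2 (y overwritten, z added): d = {'x': 2, 'y': 8, 'z': 15}
After line 3 (total = 2 + 8 + 15 = 25): d = {'x': 2, 'y': 8, 'z': 15, 'total': 25}

{'x': 2, 'y': 8, 'z': 15, 'total': 25}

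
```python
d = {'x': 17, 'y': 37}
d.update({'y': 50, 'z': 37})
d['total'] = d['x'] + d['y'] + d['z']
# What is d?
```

After line 1: d = {'x': 17, 'y': 37}
After line 2 (y overwritten, z added): d = {'x': 17, 'y': 50, 'z': 37}
After line 3 (total = 17 + 50 + 37 = 104): d = {'x': 17, 'y': 50, 'z': 37, 'total': 104}

{'x': 17, 'y': 50, 'z': 37, 'total': 104}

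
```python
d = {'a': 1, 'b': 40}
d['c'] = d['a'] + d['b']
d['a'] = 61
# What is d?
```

After line 1: d = {'a': 1, 'b': 40}
After line 2 (d['c'] = 1 + 40): d = {'a': 1, 'b': 40, 'c': 41}
After line 3: d = {'a': 61, 'b': 40, 'c': 41}

{'a': 61, 'b': 40, 'c': 41}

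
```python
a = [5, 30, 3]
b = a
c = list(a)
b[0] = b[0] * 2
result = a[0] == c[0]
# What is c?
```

After line 1: a = [5, 30, 3]
After line 2 (b = a, alias): a = [5, 30, 3], b = [5, 30, 3]
After line 3 (c = list(a) is a copy, new object): c = [5, 30, 3]
After line 4 (b[0] = 5 * 2 = 10; mutates shared a/b): a = b = [10, 30, 3], c = [5, 30, 3]
After line 5 (a[0] = 10, c[0] = 5; result = False)

[5, 30, 3]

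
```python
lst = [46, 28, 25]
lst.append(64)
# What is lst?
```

[46, 28, 25, 64]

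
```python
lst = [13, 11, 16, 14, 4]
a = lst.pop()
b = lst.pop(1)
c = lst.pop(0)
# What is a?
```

After line 1: lst = [13, 11, 16, 14, 4]
After line 2 (pop() -> a = 4): lst = [13, 11, 16, 14]
After line 3 (pop(1) -> b = 11): lst = [13, 16, 14]
After line 4 (pop(0) -> c = 13): lst = [16, 14]

4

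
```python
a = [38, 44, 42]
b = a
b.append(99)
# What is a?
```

After line 1: a = [38, 44, 42]
After line 2 (b = a is an alias, same object): a = [38, 44, 42], b = [38, 44, 42]
After line 3 (b.append mutates the shared list): a = [38, 44, 42, 99], b = [38, 44, 42, 99]

[38, 44, 42, 99]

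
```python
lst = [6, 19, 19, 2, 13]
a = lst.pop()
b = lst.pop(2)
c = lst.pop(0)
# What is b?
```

After line 1: lst = [6, 19, 19, 2, 13]
After line 2 (pop() -> a = 13): lst = [6, 19, 19, 2]
After line 3 (pop(2) -> b = 19): lst = [6, 19, 2]
After line 4 (pop(0) -> c = 6): lst = [19, 2]

19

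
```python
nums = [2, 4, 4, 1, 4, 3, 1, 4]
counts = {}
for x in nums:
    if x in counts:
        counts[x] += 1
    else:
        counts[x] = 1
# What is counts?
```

Initial: counts = {}, nums = [2, 4, 4, 1, 4, 3, 1, 4]
See 2: counts = {2: 1}
See 4: counts = {2: 1, 4: 1}
See 4: counts = {2: 1, 4: 2}
See 1: counts = {2: 1, 4: 2, 1: 1}
See 4: counts = {2: 1, 4: 3, 1: 1}
See 3: counts = {2: 1, 4: 3, 1: 1, 3: 1}
See 1: counts = {2: 1, 4: 3, 1: 2, 3: 1}
See 4: counts = {2: 1, 4: 4, 1: 2, 3: 1}

{2: 1, 4: 4, 1: 2, 3: 1}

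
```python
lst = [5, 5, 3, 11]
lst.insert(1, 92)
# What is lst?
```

[5, 92, 5, 3, 11]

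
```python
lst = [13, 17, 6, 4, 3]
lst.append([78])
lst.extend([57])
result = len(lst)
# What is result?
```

After line 1: lst = [13, 17, 6, 4, 3]
After line 2 (append adds [78] as single element): lst = [13, 17, 6, 4, 3, [78]]
After line 3 (extend unpacks [57], adds 57): lst = [13, 17, 6, 4, 3, [78], 57]
After line 4: result = len(lst) = 7

7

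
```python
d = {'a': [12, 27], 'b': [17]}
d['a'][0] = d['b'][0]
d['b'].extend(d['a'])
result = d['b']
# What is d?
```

After line 1: d = {'a': [12, 27], 'b': [17]}
After line 2 (a[0] = b[0] = 17): d = {'a': [17, 27], 'b': [17]}
After line 3 (b.extend(a) appends [17, 27]): d = {'a': [17, 27], 'b': [17, 17, 27]}
After line 4: result = d['b'] = [17, 17, 27]

{'a': [17, 27], 'b': [17, 17, 27]}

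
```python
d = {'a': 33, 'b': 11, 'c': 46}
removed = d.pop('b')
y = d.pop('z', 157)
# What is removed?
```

After line 1: d = {'a': 33, 'b': 11, 'c': 46}
After line 2 (pop 'b' returns 11): d = {'a': 33, 'c': 46}, removed = 11
After line 3 (pop 'z' missing, returns default 157): d = {'a': 33, 'c': 46}, y = 157

11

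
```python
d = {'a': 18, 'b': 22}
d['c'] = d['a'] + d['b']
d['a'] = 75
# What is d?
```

After line 1: d = {'a': 18, 'b': 22}
After line 2 (d['c'] = 18 + 22): d = {'a': 18, 'b': 22, 'c': 40}
After line 3: d = {'a': 75, 'b': 22, 'c': 40}

{'a': 75, 'b': 22, 'c': 40}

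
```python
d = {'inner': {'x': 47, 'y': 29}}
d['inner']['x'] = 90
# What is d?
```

After line 1: d = {'inner': {'x': 47, 'y': 29}}
After line 2 (inner x overwritten): d = {'inner': {'x': 90, 'y': 29}}

{'inner': {'x': 90, 'y': 29}}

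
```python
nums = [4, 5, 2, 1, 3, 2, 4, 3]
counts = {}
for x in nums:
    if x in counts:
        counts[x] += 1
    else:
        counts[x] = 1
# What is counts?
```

Initial: counts = {}, nums = [4, 5, 2, 1, 3, 2, 4, 3]
See 4: counts = {4: 1}
See 5: counts = {4: 1, 5: 1}
See 2: counts = {4: 1, 5: 1, 2: 1}
See 1: counts = {4: 1, 5: 1, 2: 1, 1: 1}
See 3: counts = {4: 1, 5: 1, 2: 1, 1: 1, 3: 1}
See 2: counts = {4: 1, 5: 1, 2: 2, 1: 1, 3: 1}
See 4: counts = {4: 2, 5: 1, 2: 2, 1: 1, 3: 1}
See 3: counts = {4: 2, 5: 1, 2: 2, 1: 1, 3: 2}

{4: 2, 5: 1, 2: 2, 1: 1, 3: 2}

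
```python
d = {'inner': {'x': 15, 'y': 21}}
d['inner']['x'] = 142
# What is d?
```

After line 1: d = {'inner': {'x': 15, 'y': 21}}
After line 2 (inner x overwritten): d = {'inner': {'x': 142, 'y': 21}}

{'inner': {'x': 142, 'y': 21}}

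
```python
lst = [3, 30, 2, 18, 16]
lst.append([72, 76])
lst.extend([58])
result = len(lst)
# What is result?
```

After line 1: lst = [3, 30, 2, 18, 16]
After line 2 (append adds [72, 76] as single element): lst = [3, 30, 2, 18, 16, [72, 76]]
After line 3 (extend unpacks [58], adds 58): lst = [3, 30, 2, 18, 16, [72, 76], 58]
After line 4: result = len(lst) = 7

7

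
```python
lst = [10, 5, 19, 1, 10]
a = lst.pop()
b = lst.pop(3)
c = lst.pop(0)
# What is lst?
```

After line 1: lst = [10, 5, 19, 1, 10]
After line 2 (pop() -> a = 10): lst = [10, 5, 19, 1]
After line 3 (pop(3) -> b = 1): lst = [10, 5, 19]
After line 4 (pop(0) -> c = 10): lst = [5, 19]

[5, 19]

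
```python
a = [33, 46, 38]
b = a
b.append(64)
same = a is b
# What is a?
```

After line 1: a = [33, 46, 38]
After line 2 (b = a is an alias, same object): a = [33, 46, 38], b = [33, 46, 38]
After line 3 (b.append mutates the shared list): a = [33, 46, 38, 64], b = [33, 46, 38, 64]
After line 4 (same = a is b; same object -> True): same = True

[33, 46, 38, 64]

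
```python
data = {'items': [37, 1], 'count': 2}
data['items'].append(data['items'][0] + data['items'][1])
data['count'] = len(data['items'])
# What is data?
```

After line 1: data = {'items': [37, 1], 'count': 2}
After line 2 (append 37 + 1 = 38): data = {'items': [37, 1, 38], 'count': 2}
After line 3 (count = len(items) = 3): data = {'items': [37, 1, 38], 'count': 3}

{'items': [37, 1, 38], 'count': 3}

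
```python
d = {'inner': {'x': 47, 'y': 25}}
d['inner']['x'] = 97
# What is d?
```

After line 1: d = {'inner': {'x': 47, 'y': 25}}
After line 2 (inner x overwritten): d = {'inner': {'x': 97, 'y': 25}}

{'inner': {'x': 97, 'y': 25}}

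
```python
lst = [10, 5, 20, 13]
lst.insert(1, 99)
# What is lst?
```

[10, 99, 5, 20, 13]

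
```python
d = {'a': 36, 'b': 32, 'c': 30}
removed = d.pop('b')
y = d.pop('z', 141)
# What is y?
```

After line 1: d = {'a': 36, 'b': 32, 'c': 30}
After line 2 (pop 'b' returns 32): d = {'a': 36, 'c': 30}, removed = 32
After line 3 (pop 'z' missing, returns default 141): d = {'a': 36, 'c': 30}, y = 141

141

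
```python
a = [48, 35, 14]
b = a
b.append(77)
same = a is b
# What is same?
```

After line 1: a = [48, 35, 14]
After line 2 (b = a is an alias, same object): a = [48, 35, 14], b = [48, 35, 14]
After line 3 (b.append mutates the shared list): a = [48, 35, 14, 77], b = [48, 35, 14, 77]
After line 4 (same = a is b; same object -> True): same = True

True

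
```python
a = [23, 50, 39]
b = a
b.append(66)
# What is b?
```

After line 1: a = [23, 50, 39]
After line 2 (b = a is an alias, same object): a = [23, 50, 39], b = [23, 50, 39]
After line 3 (b.append mutates the shared list): a = [23, 50, 39, 66], b = [23, 50, 39, 66]

[23, 50, 39, 66]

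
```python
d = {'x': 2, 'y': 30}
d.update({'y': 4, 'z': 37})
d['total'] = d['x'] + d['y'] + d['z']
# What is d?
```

After line 1: d = {'x': 2, 'y': 30}
After line 2 (y overwritten, z added): d = {'x': 2, 'y': 4, 'z': 37}
After line 3 (total = 2 + 4 + 37 = 43): d = {'x': 2, 'y': 4, 'z': 37, 'total': 43}

{'x': 2, 'y': 4, 'z': 37, 'total': 43}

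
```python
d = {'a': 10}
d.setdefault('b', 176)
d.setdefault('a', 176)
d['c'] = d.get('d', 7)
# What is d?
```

After line 1: d = {'a': 10}
After line 2 (setdefault adds 'b'=176): d = {'a': 10, 'b': 176}
After line 3 (setdefault 'a' no-op, already exists): d = {'a': 10, 'b': 176}
After line 4 (get('d', 7) returns default since 'd' not in d): d = {'a': 10, 'b': 176, 'c': 7}

{'a': 10, 'b': 176, 'c': 7}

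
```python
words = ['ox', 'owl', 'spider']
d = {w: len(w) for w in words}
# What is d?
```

{'ox': 2, 'owl': 3, 'spider': 6}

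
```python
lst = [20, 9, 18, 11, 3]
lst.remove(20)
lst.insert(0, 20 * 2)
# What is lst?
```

After line 1: lst = [20, 9, 18, 11, 3]
After line 2 (remove first 20): lst = [9, 18, 11, 3]
After line 3 (insert 40 at index 0): lst = [40, 9, 18, 11, 3]

[40, 9, 18, 11, 3]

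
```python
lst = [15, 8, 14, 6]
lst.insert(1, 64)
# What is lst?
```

[15, 64, 8, 14, 6]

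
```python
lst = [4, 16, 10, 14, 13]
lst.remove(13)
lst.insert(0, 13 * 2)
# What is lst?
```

After line 1: lst = [4, 16, 10, 14, 13]
After line 2 (remove first 13): lst = [4, 16, 10, 14]
After line 3 (insert 26 at index 0): lst = [26, 4, 16, 10, 14]

[26, 4, 16, 10, 14]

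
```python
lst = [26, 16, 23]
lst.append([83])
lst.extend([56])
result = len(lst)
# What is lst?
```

After line 1: lst = [26, 16, 23]
After line 2 (append adds [83] as single element): lst = [26, 16, 23, [83]]
After line 3 (extend unpacks [56], adds 56): lst = [26, 16, 23, [83], 56]
After line 4: result = len(lst) = 5

[26, 16, 23, [83], 56]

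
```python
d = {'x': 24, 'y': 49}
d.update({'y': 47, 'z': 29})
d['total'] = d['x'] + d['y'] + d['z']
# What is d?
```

After line 1: d = {'x': 24, 'y': 49}
After line 2 (y overwritten, z added): d = {'x': 24, 'y': 47, 'z': 29}
After line 3 (total = 24 + 47 + 29 = 100): d = {'x': 24, 'y': 47, 'z': 29, 'total': 100}

{'x': 24, 'y': 47, 'z': 29, 'total': 100}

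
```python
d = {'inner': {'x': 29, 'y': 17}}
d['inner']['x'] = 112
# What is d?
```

After line 1: d = {'inner': {'x': 29, 'y': 17}}
After line 2 (inner x overwritten): d = {'inner': {'x': 112, 'y': 17}}

{'inner': {'x': 112, 'y': 17}}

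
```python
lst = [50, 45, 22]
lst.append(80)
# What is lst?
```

[50, 45, 22, 80]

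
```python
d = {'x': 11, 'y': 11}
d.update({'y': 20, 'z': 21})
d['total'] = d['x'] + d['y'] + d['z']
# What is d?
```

After line 1: d = {'x': 11, 'y': 11}
After line 2 (y overwritten, z added): d = {'x': 11, 'y': 20, 'z': 21}
After line 3 (total = 11 + 20 + 21 = 52): d = {'x': 11, 'y': 20, 'z': 21, 'total': 52}

{'x': 11, 'y': 20, 'z': 21, 'total': 52}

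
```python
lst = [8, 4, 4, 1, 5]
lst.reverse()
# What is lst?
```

[5, 1, 4, 4, 8]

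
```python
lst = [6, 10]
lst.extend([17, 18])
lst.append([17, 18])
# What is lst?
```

After line 1: lst = [6, 10]
After line 2 (extend unpacks [17, 18]): lst = [6, 10, 17, 18]
After line 3 (append adds [17, 18] as single element): lst = [6, 10, 17, 18, [17, 18]]

[6, 10, 17, 18, [17, 18]]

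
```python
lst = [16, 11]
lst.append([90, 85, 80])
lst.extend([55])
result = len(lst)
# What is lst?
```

After line 1: lst = [16, 11]
After line 2 (append adds [90, 85, 80] as single element): lst = [16, 11, [90, 85, 80]]
After line 3 (extend unpacks [55], adds 55): lst = [16, 11, [90, 85, 80], 55]
After line 4: result = len(lst) = 4

[16, 11, [90, 85, 80], 55]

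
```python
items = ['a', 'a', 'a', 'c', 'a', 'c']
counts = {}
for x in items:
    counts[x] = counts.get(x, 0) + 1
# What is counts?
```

Initial: counts = {}, items = ['a', 'a', 'a', 'c', 'a', 'c']
See 'a': counts = {'a': 1}
See 'a': counts = {'a': 2}
See 'a': counts = {'a': 3}
See 'c': counts = {'a': 3, 'c': 1}
See 'a': counts = {'a': 4, 'c': 1}
See 'c': counts = {'a': 4, 'c': 2}

{'a': 4, 'c': 2}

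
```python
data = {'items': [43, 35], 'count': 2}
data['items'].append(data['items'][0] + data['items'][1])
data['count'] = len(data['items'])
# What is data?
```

After line 1: data = {'items': [43, 35], 'count': 2}
After line 2 (append 43 + 35 = 78): data = {'items': [43, 35, 78], 'count': 2}
After line 3 (count = len(items) = 3): data = {'items': [43, 35, 78], 'count': 3}

{'items': [43, 35, 78], 'count': 3}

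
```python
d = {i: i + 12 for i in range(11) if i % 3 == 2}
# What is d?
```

{2: 14, 5: 17, 8: 20}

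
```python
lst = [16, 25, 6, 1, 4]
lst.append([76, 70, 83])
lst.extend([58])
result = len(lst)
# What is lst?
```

After line 1: lst = [16, 25, 6, 1, 4]
After line 2 (append adds [76, 70, 83] as single element): lst = [16, 25, 6, 1, 4, [76, 70, 83]]
After line 3 (extend unpacks [58], adds 58): lst = [16, 25, 6, 1, 4, [76, 70, 83], 58]
After line 4: result = len(lst) = 7

[16, 25, 6, 1, 4, [76, 70, 83], 58]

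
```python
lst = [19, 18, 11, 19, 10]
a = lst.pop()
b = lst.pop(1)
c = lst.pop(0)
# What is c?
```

After line 1: lst = [19, 18, 11, 19, 10]
After line 2 (pop() -> a = 10): lst = [19, 18, 11, 19]
After line 3 (pop(1) -> b = 18): lst = [19, 11, 19]
After line 4 (pop(0) -> c = 19): lst = [11, 19]

19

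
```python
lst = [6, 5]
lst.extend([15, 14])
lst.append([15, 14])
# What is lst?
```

After line 1: lst = [6, 5]
After line 2 (extend unpacks [15, 14]): lst = [6, 5, 15, 14]
After line 3 (append adds [15, 14] as single element): lst = [6, 5, 15, 14, [15, 14]]

[6, 5, 15, 14, [15, 14]]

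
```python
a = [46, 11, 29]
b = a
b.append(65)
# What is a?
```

After line 1: a = [46, 11, 29]
After line 2 (b = a is an alias, same object): a = [46, 11, 29], b = [46, 11, 29]
After line 3 (b.append mutates the shared list): a = [46, 11, 29, 65], b = [46, 11, 29, 65]

[46, 11, 29, 65]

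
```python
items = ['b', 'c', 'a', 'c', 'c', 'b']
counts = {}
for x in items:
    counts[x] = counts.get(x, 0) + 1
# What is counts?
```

Initial: counts = {}, items = ['b', 'c', 'a', 'c', 'c', 'b']
See 'b': counts = {'b': 1}
See 'c': counts = {'b': 1, 'c': 1}
See 'a': counts = {'b': 1, 'c': 1, 'a': 1}
See 'c': counts = {'b': 1, 'c': 2, 'a': 1}
See 'c': counts = {'b': 1, 'c': 3, 'a': 1}
See 'b': counts = {'b': 2, 'c': 3, 'a': 1}

{'b': 2, 'c': 3, 'a': 1}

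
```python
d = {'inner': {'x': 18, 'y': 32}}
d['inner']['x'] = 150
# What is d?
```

After line 1: d = {'inner': {'x': 18, 'y': 32}}
After line 2 (inner x overwritten): d = {'inner': {'x': 150, 'y': 32}}

{'inner': {'x': 150, 'y': 32}}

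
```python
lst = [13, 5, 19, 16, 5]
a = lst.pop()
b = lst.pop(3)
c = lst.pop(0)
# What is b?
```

After line 1: lst = [13, 5, 19, 16, 5]
After line 2 (pop() -> a = 5): lst = [13, 5, 19, 16]
After line 3 (pop(3) -> b = 16): lst = [13, 5, 19]
After line 4 (pop(0) -> c = 13): lst = [5, 19]

16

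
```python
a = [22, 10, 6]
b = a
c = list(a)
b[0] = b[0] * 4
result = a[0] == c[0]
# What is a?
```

After line 1: a = [22, 10, 6]
After line 2 (b = a, alias): a = [22, 10, 6], b = [22, 10, 6]
After line 3 (c = list(a) is a copy, new object): c = [22, 10, 6]
After line 4 (b[0] = 22 * 4 = 88; mutates shared a/b): a = b = [88, 10, 6], c = [22, 10, 6]
After line 5 (a[0] = 88, c[0] = 22; result = False)

[88, 10, 6]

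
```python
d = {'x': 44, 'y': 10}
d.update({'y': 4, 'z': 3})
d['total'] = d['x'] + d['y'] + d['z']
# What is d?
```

After line 1: d = {'x': 44, 'y': 10}
After line 2 (y overwritten, z added): d = {'x': 44, 'y': 4, 'z': 3}
After line 3 (total = 44 + 4 + 3 = 51): d = {'x': 44, 'y': 4, 'z': 3, 'total': 51}

{'x': 44, 'y': 4, 'z': 3, 'total': 51}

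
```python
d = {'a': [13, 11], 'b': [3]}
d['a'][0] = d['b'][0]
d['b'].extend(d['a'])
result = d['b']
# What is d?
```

After line 1: d = {'a': [13, 11], 'b': [3]}
After line 2 (a[0] = b[0] = 3): d = {'a': [3, 11], 'b': [3]}
After line 3 (b.extend(a) appends [3, 11]): d = {'a': [3, 11], 'b': [3, 3, 11]}
After line 4: result = d['b'] = [3, 3, 11]

{'a': [3, 11], 'b': [3, 3, 11]}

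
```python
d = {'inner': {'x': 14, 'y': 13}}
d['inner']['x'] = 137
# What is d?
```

After line 1: d = {'inner': {'x': 14, 'y': 13}}
After line 2 (inner x overwritten): d = {'inner': {'x': 137, 'y': 13}}

{'inner': {'x': 137, 'y': 13}}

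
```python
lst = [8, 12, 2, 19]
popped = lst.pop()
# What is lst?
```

[8, 12, 2]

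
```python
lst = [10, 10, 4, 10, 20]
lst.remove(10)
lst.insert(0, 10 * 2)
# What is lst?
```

After line 1: lst = [10, 10, 4, 10, 20]
After line 2 (remove first 10): lst = [10, 4, 10, 20]
After line 3 (insert 20 at index 0): lst = [20, 10, 4, 10, 20]

[20, 10, 4, 10, 20]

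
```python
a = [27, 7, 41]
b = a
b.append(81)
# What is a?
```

After line 1: a = [27, 7, 41]
After line 2 (b = a is an alias, same object): a = [27, 7, 41], b = [27, 7, 41]
After line 3 (b.append mutates the shared list): a = [27, 7, 41, 81], b = [27, 7, 41, 81]

[27, 7, 41, 81]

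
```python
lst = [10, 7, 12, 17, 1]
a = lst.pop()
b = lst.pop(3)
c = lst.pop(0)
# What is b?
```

After line 1: lst = [10, 7, 12, 17, 1]
After line 2 (pop() -> a = 1): lst = [10, 7, 12, 17]
After line 3 (pop(3) -> b = 17): lst = [10, 7, 12]
After line 4 (pop(0) -> c = 10): lst = [7, 12]

17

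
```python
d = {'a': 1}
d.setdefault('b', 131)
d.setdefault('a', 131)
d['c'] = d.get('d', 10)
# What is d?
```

After line 1: d = {'a': 1}
After line 2 (setdefault adds 'b'=131): d = {'a': 1, 'b': 131}
After line 3 (setdefault 'a' no-op, already exists): d = {'a': 1, 'b': 131}
After line 4 (get('d', 10) returns default since 'd' not in d): d = {'a': 1, 'b': 131, 'c': 10}

{'a': 1, 'b': 131, 'c': 10}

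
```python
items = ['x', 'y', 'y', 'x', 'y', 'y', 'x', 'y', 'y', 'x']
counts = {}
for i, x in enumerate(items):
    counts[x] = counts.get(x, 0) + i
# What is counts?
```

Initial: counts = {}, items = ['x', 'y', 'y', 'x', 'y', 'y', 'x', 'y', 'y', 'x']
i=0, x='x': counts = {'x': 0}
i=1, x='y': counts = {'x': 0, 'y': 1}
i=2, x='y': counts = {'x': 0, 'y': 3}
i=3, x='x': counts = {'x': 3, 'y': 3}
i=4, x='y': counts = {'x': 3, 'y': 7}
i=5, x='y': counts = {'x': 3, 'y': 12}
i=6, x='x': counts = {'x': 9, 'y': 12}
i=7, x='y': counts = {'x': 9, 'y': 19}
i=8, x='y': counts = {'x': 9, 'y': 27}
i=9, x='x': counts = {'x': 18, 'y': 27}

{'x': 18, 'y': 27}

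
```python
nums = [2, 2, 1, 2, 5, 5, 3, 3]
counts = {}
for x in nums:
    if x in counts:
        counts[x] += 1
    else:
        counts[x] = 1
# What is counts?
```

Initial: counts = {}, nums = [2, 2, 1, 2, 5, 5, 3, 3]
See 2: counts = {2: 1}
See 2: counts = {2: 2}
See 1: counts = {2: 2, 1: 1}
See 2: counts = {2: 3, 1: 1}
See 5: counts = {2: 3, 1: 1, 5: 1}
See 5: counts = {2: 3, 1: 1, 5: 2}
See 3: counts = {2: 3, 1: 1, 5: 2, 3: 1}
See 3: counts = {2: 3, 1: 1, 5: 2, 3: 2}

{2: 3, 1: 1, 5: 2, 3: 2}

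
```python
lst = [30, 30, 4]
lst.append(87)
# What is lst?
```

[30, 30, 4, 87]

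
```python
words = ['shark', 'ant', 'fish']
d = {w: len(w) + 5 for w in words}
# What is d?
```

{'shark': 10, 'ant': 8, 'fish': 9}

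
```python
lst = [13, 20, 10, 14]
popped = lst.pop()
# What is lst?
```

[13, 20, 10]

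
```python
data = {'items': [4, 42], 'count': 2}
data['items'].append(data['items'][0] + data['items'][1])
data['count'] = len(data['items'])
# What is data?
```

After line 1: data = {'items': [4, 42], 'count': 2}
After line 2 (append 4 + 42 = 46): data = {'items': [4, 42, 46], 'count': 2}
After line 3 (count = len(items) = 3): data = {'items': [4, 42, 46], 'count': 3}

{'items': [4, 42, 46], 'count': 3}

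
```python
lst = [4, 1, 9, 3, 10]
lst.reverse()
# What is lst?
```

[10, 3, 9, 1, 4]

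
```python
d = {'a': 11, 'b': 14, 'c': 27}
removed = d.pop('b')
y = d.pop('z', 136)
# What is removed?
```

After line 1: d = {'a': 11, 'b': 14, 'c': 27}
After line 2 (pop 'b' returns 14): d = {'a': 11, 'c': 27}, removed = 14
After line 3 (pop 'z' missing, returns default 136): d = {'a': 11, 'c': 27}, y = 136

14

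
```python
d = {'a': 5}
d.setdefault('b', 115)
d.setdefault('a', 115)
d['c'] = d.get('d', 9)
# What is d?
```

After line 1: d = {'a': 5}
After line 2 (setdefault adds 'b'=115): d = {'a': 5, 'b': 115}
After line 3 (setdefault 'a' no-op, already exists): d = {'a': 5, 'b': 115}
After line 4 (get('d', 9) returns default since 'd' not in d): d = {'a': 5, 'b': 115, 'c': 9}

{'a': 5, 'b': 115, 'c': 9}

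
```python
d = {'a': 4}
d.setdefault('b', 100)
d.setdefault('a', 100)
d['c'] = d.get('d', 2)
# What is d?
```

After line 1: d = {'a': 4}
After line 2 (setdefault adds 'b'=100): d = {'a': 4, 'b': 100}
After line 3 (setdefault 'a' no-op, already exists): d = {'a': 4, 'b': 100}
After line 4 (get('d', 2) returns default since 'd' not in d): d = {'a': 4, 'b': 100, 'c': 2}

{'a': 4, 'b': 100, 'c': 2}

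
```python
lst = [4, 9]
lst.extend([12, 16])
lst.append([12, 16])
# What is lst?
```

After line 1: lst = [4, 9]
After line 2 (extend unpacks [12, 16]): lst = [4, 9, 12, 16]
After line 3 (append adds [12, 16] as single element): lst = [4, 9, 12, 16, [12, 16]]

[4, 9, 12, 16, [12, 16]]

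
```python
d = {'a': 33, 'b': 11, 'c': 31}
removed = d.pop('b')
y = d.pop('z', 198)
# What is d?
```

After line 1: d = {'a': 33, 'b': 11, 'c': 31}
After line 2 (pop 'b' returns 11): d = {'a': 33, 'c': 31}, removed = 11
After line 3 (pop 'z' missing, returns default 198): d = {'a': 33, 'c': 31}, y = 198

{'a': 33, 'c': 31}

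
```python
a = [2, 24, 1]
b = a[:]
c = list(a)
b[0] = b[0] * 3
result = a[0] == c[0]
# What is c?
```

After line 1: a = [2, 24, 1]
After line 2 (b = a[:], copy): a = [2, 24, 1], b = [2, 24, 1]
After line 3 (c = list(a) is a copy, new object): c = [2, 24, 1]
After line 4 (b[0] = 2 * 3 = 6; only b mutates (copy)): a = [2, 24, 1], b = [6, 24, 1], c = [2, 24, 1]
After line 5 (a[0] = 2, c[0] = 2; result = True)

[2, 24, 1]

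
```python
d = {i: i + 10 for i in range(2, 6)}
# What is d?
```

{2: 12, 3: 13, 4: 14, 5: 15}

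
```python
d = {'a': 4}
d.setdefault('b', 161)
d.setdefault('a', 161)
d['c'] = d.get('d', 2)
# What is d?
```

After line 1: d = {'a': 4}
After line 2 (setdefault adds 'b'=161): d = {'a': 4, 'b': 161}
After line 3 (setdefault 'a' no-op, already exists): d = {'a': 4, 'b': 161}
After line 4 (get('d', 2) returns default since 'd' not in d): d = {'a': 4, 'b': 161, 'c': 2}

{'a': 4, 'b': 161, 'c': 2}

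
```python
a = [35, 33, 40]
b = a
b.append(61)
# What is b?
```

After line 1: a = [35, 33, 40]
After line 2 (b = a is an alias, same object): a = [35, 33, 40], b = [35, 33, 40]
After line 3 (b.append mutates the shared list): a = [35, 33, 40, 61], b = [35, 33, 40, 61]

[35, 33, 40, 61]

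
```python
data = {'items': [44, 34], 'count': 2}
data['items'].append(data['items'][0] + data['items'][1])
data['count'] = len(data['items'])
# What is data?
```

After line 1: data = {'items': [44, 34], 'count': 2}
After line 2 (append 44 + 34 = 78): data = {'items': [44, 34, 78], 'count': 2}
After line 3 (count = len(items) = 3): data = {'items': [44, 34, 78], 'count': 3}

{'items': [44, 34, 78], 'count': 3}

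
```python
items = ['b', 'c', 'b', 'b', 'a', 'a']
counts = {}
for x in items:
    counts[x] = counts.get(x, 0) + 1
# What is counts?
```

Initial: counts = {}, items = ['b', 'c', 'b', 'b', 'a', 'a']
See 'b': counts = {'b': 1}
See 'c': counts = {'b': 1, 'c': 1}
See 'b': counts = {'b': 2, 'c': 1}
See 'b': counts = {'b': 3, 'c': 1}
See 'a': counts = {'b': 3, 'c': 1, 'a': 1}
See 'a': counts = {'b': 3, 'c': 1, 'a': 2}

{'b': 3, 'c': 1, 'a': 2}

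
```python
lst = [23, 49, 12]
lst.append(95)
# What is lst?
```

[23, 49, 12, 95]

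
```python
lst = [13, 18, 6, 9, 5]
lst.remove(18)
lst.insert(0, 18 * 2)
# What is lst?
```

After line 1: lst = [13, 18, 6, 9, 5]
After line 2 (remove first 18): lst = [13, 6, 9, 5]
After line 3 (insert 36 at index 0): lst = [36, 13, 6, 9, 5]

[36, 13, 6, 9, 5]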